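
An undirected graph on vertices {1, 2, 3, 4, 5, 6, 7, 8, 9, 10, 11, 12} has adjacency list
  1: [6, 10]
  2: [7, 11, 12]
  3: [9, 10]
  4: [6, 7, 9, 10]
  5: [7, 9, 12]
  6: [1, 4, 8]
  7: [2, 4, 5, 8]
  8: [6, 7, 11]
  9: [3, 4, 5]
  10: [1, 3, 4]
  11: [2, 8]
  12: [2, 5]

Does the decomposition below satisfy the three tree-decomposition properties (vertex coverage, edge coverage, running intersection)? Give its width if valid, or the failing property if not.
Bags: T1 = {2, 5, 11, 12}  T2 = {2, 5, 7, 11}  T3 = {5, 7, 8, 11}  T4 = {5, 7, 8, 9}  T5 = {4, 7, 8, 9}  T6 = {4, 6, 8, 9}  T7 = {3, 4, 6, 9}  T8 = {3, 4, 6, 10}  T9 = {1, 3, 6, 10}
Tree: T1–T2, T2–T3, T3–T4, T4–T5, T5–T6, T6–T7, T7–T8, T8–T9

Checking the three conditions: (i) the bags cover all of {1, 2, 3, 4, 5, 6, 7, 8, 9, 10, 11, 12}; (ii) for each edge, some bag contains both endpoints; (iii) the bags containing any fixed vertex form a subtree. All hold, so the decomposition is valid with width 4 − 1 = 3.

Yes; width 3.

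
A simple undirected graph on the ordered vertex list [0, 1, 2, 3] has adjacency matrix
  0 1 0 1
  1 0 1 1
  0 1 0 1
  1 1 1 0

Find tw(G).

A width-2 tree decomposition is:
Bags: B1 = {1, 2, 3}  B2 = {0, 1, 3}
Tree: B1–B2
Each bag holds 3 vertices, so the decomposition has width 2, which upper-bounds the treewidth. Conversely, {0, 1, 3} is a clique of size 3, and the vertices of any clique must share a bag in every tree decomposition; so some bag has ≥ 3 vertices and tw(G) ≥ 2. Therefore the treewidth is 2.

2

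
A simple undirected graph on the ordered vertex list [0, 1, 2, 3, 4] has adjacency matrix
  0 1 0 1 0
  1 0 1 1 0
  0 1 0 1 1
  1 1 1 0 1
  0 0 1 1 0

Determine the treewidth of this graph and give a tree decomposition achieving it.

The largest bag has 3 vertices, giving width 2; this decomposition certifies tw(G) ≤ 2. For the lower bound, the 3 vertices {0, 1, 3} are pairwise adjacent, and any tree decomposition puts a clique entirely inside one bag — forcing width ≥ 2. Therefore the treewidth is 2.

Treewidth 2.
One optimal decomposition is:
Bags: B1 = {2, 3, 4}  B2 = {1, 2, 3}  B3 = {0, 1, 3}
Tree: B1–B2, B2–B3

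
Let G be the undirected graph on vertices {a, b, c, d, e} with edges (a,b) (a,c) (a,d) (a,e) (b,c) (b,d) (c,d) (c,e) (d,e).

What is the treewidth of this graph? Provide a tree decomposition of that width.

Every bag has size at most 4, so the width is 4 − 1 = 3 and tw(G) ≤ 3. For the lower bound, the 4 vertices {a, c, d, e} are pairwise adjacent, and any tree decomposition puts a clique entirely inside one bag — forcing width ≥ 3. The upper and lower bounds meet at 3, so that is the treewidth.

Treewidth 3.
One optimal decomposition is:
Bags: B1 = {a, b, c, d}  B2 = {a, c, d, e}
Tree: B1–B2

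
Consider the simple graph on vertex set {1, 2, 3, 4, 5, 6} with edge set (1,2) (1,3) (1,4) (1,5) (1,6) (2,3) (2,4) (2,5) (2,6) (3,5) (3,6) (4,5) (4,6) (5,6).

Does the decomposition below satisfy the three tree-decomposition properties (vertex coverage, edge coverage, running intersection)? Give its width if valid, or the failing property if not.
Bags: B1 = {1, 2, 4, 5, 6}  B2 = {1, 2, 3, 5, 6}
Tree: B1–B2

Checking the three conditions: (i) the bags cover all of {1, 2, 3, 4, 5, 6}; (ii) for each edge, some bag contains both endpoints; (iii) the bags containing any fixed vertex form a subtree. All hold, so the decomposition is valid with width 5 − 1 = 4.

Yes; width 4.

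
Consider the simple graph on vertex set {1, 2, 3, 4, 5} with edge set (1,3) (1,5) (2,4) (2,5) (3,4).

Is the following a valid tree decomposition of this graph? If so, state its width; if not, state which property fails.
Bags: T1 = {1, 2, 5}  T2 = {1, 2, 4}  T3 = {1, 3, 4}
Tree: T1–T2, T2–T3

Yes; width 2.

Every vertex of G appears in some bag (union = {1, 2, 3, 4, 5}); every edge is covered by a bag; and for each vertex v the set of bags containing v is connected in the bag tree. The decomposition is therefore valid. The largest bag has 3 vertices, so the width is 2.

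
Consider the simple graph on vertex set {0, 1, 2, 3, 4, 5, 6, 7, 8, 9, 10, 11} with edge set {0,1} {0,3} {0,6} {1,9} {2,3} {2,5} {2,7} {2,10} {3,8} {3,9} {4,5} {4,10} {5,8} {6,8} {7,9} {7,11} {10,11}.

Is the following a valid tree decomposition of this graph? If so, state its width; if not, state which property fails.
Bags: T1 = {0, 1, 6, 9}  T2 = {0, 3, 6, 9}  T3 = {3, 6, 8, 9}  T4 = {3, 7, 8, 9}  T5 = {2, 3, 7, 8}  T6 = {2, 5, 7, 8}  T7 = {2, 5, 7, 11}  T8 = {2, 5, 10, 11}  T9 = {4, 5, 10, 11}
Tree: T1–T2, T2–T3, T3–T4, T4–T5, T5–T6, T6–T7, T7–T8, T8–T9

Every vertex of G appears in some bag (union = {0, 1, 2, 3, 4, 5, 6, 7, 8, 9, 10, 11}); every edge is covered by a bag; and for each vertex v the set of bags containing v is connected in the bag tree. The decomposition is therefore valid. The largest bag has 4 vertices, so the width is 3.

Yes; width 3.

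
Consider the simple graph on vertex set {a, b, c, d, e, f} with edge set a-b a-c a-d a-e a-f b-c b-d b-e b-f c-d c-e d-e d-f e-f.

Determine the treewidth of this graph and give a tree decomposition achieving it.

Every bag has size at most 5, so the width is 5 − 1 = 4 and tw(G) ≤ 4. For the lower bound, the 5 vertices {a, b, c, d, e} are pairwise adjacent, and any tree decomposition puts a clique entirely inside one bag — forcing width ≥ 4. Hence tw(G) = 4 exactly.

Treewidth 4.
One such decomposition:
Bags: B1 = {a, b, c, d, e}  B2 = {a, b, d, e, f}
Tree: B1–B2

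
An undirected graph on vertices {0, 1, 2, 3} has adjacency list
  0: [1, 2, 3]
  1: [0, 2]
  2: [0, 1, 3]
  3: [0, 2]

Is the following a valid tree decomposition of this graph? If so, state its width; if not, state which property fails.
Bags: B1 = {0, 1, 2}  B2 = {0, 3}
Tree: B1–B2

No — edge (2,3) lies in no bag.

A tree decomposition must satisfy three properties: every vertex lies in some bag; for every edge, both endpoints lie together in some bag; and for every vertex, the bags containing it form a connected subtree. Here edge (2,3) lies in no bag, so the decomposition is invalid.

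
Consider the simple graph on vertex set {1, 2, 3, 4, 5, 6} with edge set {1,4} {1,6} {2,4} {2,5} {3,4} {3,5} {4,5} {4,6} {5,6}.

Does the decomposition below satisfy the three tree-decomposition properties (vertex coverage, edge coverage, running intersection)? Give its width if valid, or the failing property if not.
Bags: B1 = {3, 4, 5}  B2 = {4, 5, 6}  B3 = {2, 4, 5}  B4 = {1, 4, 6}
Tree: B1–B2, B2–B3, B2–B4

Yes; width 2.

Every vertex of G appears in some bag (union = {1, 2, 3, 4, 5, 6}); every edge is covered by a bag; and for each vertex v the set of bags containing v is connected in the bag tree. The decomposition is therefore valid. The largest bag has 3 vertices, so the width is 2.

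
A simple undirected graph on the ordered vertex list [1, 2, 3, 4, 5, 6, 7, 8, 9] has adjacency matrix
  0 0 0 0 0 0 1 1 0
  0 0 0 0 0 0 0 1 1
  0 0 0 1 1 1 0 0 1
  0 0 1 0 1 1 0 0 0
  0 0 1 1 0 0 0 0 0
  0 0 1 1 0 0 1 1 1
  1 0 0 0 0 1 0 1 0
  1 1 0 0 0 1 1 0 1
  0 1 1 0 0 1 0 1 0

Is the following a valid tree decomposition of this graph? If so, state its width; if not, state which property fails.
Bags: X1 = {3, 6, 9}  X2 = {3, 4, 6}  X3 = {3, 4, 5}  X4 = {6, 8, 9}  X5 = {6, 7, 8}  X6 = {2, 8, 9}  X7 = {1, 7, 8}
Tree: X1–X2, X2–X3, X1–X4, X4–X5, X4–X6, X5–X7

Yes; width 2.

Checking the three conditions: (i) the bags cover all of {1, 2, 3, 4, 5, 6, 7, 8, 9}; (ii) for each edge, some bag contains both endpoints; (iii) the bags containing any fixed vertex form a subtree. All hold, so the decomposition is valid with width 3 − 1 = 2.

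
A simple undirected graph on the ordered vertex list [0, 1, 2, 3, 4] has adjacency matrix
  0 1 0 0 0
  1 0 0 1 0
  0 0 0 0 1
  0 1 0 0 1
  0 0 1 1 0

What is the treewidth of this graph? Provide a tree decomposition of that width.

The largest bag has 2 vertices, giving width 1; this decomposition certifies tw(G) ≤ 1. Any graph with an edge has treewidth ≥ 1, and G has the edge 0–1. Therefore the treewidth is 1.

Treewidth 1.
Bags: B1 = {0, 1}  B2 = {1, 3}  B3 = {3, 4}  B4 = {2, 4}
Tree: B1–B2, B2–B3, B3–B4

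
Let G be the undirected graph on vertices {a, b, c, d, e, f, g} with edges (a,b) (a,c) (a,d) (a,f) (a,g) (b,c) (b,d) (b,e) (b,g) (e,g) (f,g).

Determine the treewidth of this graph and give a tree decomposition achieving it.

Treewidth 2.
Bags: B1 = {b, e, g}  B2 = {a, b, g}  B3 = {a, f, g}  B4 = {a, b, c}  B5 = {a, b, d}
Tree: B1–B2, B2–B3, B2–B4, B4–B5

The largest bag has 3 vertices, giving width 2; this decomposition certifies tw(G) ≤ 2. For the lower bound, the 3 vertices {b, e, g} are pairwise adjacent, and any tree decomposition puts a clique entirely inside one bag — forcing width ≥ 2. The upper and lower bounds meet at 2, so that is the treewidth.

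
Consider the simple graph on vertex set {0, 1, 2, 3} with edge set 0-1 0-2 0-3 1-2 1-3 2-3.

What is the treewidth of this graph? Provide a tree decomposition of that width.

With just one bag of size 4, the width is 4 − 1 = 3, so tw(G) ≤ 3. On the other hand G contains the 4-clique {0, 1, 2, 3}. A clique must lie in a single bag of any decomposition, so no decomposition can have width below 3. The upper and lower bounds meet at 3, so that is the treewidth.

Treewidth 3.
One such decomposition:
Bags: B1 = {0, 1, 2, 3}
Tree: (single bag)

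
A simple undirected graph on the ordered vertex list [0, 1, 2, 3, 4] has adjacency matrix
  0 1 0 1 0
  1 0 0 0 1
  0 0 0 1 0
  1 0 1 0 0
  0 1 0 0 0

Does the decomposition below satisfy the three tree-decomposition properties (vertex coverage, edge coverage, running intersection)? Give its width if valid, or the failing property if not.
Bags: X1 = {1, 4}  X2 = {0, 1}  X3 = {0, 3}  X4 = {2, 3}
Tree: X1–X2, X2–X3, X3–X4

Every vertex of G appears in some bag (union = {0, 1, 2, 3, 4}); every edge is covered by a bag; and for each vertex v the set of bags containing v is connected in the bag tree. The decomposition is therefore valid. The largest bag has 2 vertices, so the width is 1.

Yes; width 1.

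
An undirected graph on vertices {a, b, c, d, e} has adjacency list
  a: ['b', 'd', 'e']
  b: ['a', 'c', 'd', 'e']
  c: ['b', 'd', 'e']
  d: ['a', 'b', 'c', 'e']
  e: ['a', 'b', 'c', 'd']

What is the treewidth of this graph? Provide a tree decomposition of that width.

The largest bag has 4 vertices, giving width 3; this decomposition certifies tw(G) ≤ 3. For the lower bound, the 4 vertices {b, c, d, e} are pairwise adjacent, and any tree decomposition puts a clique entirely inside one bag — forcing width ≥ 3. The upper and lower bounds meet at 3, so that is the treewidth.

Treewidth 3.
Bags: B1 = {a, b, d, e}  B2 = {b, c, d, e}
Tree: B1–B2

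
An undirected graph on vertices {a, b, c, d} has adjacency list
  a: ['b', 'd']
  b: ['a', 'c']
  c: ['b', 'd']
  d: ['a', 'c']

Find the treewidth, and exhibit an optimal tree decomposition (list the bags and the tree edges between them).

Treewidth 2.
One such decomposition:
Bags: B1 = {a, c, d}  B2 = {a, b, c}
Tree: B1–B2

Every bag has size at most 3, so the width is 3 − 1 = 2 and tw(G) ≤ 2. The edges c–d–a–b–c form a cycle, so G is not a tree and its treewidth is at least 2. Hence tw(G) = 2 exactly.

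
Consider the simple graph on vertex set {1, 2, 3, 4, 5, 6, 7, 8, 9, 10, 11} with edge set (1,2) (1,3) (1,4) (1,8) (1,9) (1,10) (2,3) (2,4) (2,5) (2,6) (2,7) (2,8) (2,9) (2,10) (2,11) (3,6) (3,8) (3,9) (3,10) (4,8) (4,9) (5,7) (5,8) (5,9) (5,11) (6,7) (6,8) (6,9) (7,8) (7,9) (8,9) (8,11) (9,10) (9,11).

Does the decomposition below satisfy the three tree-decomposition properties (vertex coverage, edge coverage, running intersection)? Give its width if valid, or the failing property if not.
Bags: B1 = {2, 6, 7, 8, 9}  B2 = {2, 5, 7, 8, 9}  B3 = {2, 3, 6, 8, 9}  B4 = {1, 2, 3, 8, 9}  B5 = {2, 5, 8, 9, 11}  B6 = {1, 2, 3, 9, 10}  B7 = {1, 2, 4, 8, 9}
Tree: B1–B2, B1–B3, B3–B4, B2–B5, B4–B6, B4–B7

Yes; width 4.

Every vertex of G appears in some bag (union = {1, 2, 3, 4, 5, 6, 7, 8, 9, 10, 11}); every edge is covered by a bag; and for each vertex v the set of bags containing v is connected in the bag tree. The decomposition is therefore valid. The largest bag has 5 vertices, so the width is 4.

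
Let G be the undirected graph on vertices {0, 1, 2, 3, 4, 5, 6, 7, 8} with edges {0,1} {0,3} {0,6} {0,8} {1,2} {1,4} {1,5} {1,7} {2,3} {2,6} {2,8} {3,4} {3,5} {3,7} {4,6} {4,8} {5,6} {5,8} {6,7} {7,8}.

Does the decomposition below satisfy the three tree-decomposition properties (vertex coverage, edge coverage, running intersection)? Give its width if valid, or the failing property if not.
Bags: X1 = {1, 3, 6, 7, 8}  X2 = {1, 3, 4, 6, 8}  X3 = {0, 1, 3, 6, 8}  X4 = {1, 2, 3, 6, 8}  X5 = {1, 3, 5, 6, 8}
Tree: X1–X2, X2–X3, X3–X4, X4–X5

Yes; width 4.

Vertex coverage: the bags together contain {0, 1, 2, 3, 4, 5, 6, 7, 8}, the full vertex set. Edge coverage: each edge of G has both endpoints in at least one bag. Running intersection: for every vertex, the bags containing it form a connected subtree. All three properties hold, so this is a valid tree decomposition of width max|bag| − 1 = 4, and hence tw(G) ≤ 4.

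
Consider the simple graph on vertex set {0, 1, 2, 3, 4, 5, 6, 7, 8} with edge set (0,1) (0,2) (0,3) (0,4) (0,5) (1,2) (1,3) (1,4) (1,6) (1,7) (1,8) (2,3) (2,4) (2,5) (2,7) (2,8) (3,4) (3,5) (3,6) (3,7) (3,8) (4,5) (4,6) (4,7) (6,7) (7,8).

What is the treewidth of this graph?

A width-4 tree decomposition is:
Bags: B1 = {1, 2, 3, 4, 7}  B2 = {0, 1, 2, 3, 4}  B3 = {0, 2, 3, 4, 5}  B4 = {1, 3, 4, 6, 7}  B5 = {1, 2, 3, 7, 8}
Tree: B1–B2, B2–B3, B1–B4, B1–B5
Every bag has size at most 5, so the width is 5 − 1 = 4 and tw(G) ≤ 4. For the lower bound, the 5 vertices {1, 2, 3, 7, 8} are pairwise adjacent, and any tree decomposition puts a clique entirely inside one bag — forcing width ≥ 4. The upper and lower bounds meet at 4, so that is the treewidth.

4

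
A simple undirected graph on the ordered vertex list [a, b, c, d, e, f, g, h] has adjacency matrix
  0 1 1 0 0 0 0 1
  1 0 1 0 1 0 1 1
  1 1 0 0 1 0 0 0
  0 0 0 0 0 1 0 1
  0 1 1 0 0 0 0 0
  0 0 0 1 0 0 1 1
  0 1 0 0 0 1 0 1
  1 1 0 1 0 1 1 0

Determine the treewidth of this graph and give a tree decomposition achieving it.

Every bag has size at most 3, so the width is 3 − 1 = 2 and tw(G) ≤ 2. For the lower bound, the 3 vertices {b, c, e} are pairwise adjacent, and any tree decomposition puts a clique entirely inside one bag — forcing width ≥ 2. The upper and lower bounds meet at 2, so that is the treewidth.

Treewidth 2.
One such decomposition:
Bags: B1 = {a, b, h}  B2 = {b, g, h}  B3 = {a, b, c}  B4 = {f, g, h}  B5 = {b, c, e}  B6 = {d, f, h}
Tree: B1–B2, B1–B3, B2–B4, B3–B5, B4–B6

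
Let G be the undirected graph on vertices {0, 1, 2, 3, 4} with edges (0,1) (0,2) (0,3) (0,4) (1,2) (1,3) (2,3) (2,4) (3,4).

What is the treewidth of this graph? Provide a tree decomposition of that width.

Every bag has size at most 4, so the width is 4 − 1 = 3 and tw(G) ≤ 3. Conversely, {0, 1, 2, 3} is a clique of size 4, and the vertices of any clique must share a bag in every tree decomposition; so some bag has ≥ 4 vertices and tw(G) ≥ 3. Hence tw(G) = 3 exactly.

Treewidth 3.
One such decomposition:
Bags: B1 = {0, 2, 3, 4}  B2 = {0, 1, 2, 3}
Tree: B1–B2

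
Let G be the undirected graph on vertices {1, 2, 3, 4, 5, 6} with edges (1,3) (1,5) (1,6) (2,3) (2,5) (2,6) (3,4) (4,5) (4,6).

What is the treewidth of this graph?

A width-3 tree decomposition is:
Bags: B1 = {1, 2, 4, 6}  B2 = {1, 2, 4, 5}  B3 = {1, 2, 3, 4}
Tree: B1–B2, B2–B3
The largest bag has 4 vertices, giving width 3; this decomposition certifies tw(G) ≤ 3. For the lower bound: the 4 vertex sets {2,6}, {1,5}, {4}, {3} are disjoint, each induces a connected subgraph, and every pair is joined by at least one edge of G. Contracting each set to a single vertex therefore yields K_{4} as a minor, and since treewidth is minor-monotone, tw(G) ≥ tw(K_{4}) = 3. Therefore the treewidth is 3.

3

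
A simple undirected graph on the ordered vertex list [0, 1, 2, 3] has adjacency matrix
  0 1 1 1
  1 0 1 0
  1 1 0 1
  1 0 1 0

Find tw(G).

2

A width-2 tree decomposition is:
Bags: B1 = {0, 2, 3}  B2 = {0, 1, 2}
Tree: B1–B2
Each bag holds 3 vertices, so the decomposition has width 2, which upper-bounds the treewidth. For the lower bound, the 3 vertices {0, 1, 2} are pairwise adjacent, and any tree decomposition puts a clique entirely inside one bag — forcing width ≥ 2. Combining the bounds, tw(G) = 2.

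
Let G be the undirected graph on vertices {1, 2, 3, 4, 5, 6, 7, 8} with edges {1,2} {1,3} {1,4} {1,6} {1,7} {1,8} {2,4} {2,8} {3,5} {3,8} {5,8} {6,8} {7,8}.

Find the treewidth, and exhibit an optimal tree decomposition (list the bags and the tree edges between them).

Each bag holds 3 vertices, so the decomposition has width 2, which upper-bounds the treewidth. Conversely, {1, 2, 8} is a clique of size 3, and the vertices of any clique must share a bag in every tree decomposition; so some bag has ≥ 3 vertices and tw(G) ≥ 2. Hence tw(G) = 2 exactly.

Treewidth 2.
One such decomposition:
Bags: B1 = {1, 6, 8}  B2 = {1, 3, 8}  B3 = {1, 2, 8}  B4 = {3, 5, 8}  B5 = {1, 2, 4}  B6 = {1, 7, 8}
Tree: B1–B2, B2–B3, B2–B4, B3–B5, B2–B6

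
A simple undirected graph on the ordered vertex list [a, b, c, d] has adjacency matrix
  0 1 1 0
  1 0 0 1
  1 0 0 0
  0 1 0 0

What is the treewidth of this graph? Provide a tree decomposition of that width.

The largest bag has 2 vertices, giving width 1; this decomposition certifies tw(G) ≤ 1. Any graph with an edge has treewidth ≥ 1, and G has the edge a–c. Combining the bounds, tw(G) = 1.

Treewidth 1.
One optimal decomposition is:
Bags: B1 = {a, c}  B2 = {a, b}  B3 = {b, d}
Tree: B1–B2, B2–B3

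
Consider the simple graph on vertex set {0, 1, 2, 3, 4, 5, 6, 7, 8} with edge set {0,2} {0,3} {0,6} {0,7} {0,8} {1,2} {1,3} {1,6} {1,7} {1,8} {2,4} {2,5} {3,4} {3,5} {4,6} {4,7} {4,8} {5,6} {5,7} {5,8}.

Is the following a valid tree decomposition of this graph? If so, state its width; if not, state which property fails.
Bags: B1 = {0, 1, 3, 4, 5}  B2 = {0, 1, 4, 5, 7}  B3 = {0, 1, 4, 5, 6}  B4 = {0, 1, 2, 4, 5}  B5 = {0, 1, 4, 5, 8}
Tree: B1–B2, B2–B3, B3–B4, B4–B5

Yes; width 4.

Every vertex of G appears in some bag (union = {0, 1, 2, 3, 4, 5, 6, 7, 8}); every edge is covered by a bag; and for each vertex v the set of bags containing v is connected in the bag tree. The decomposition is therefore valid. The largest bag has 5 vertices, so the width is 4.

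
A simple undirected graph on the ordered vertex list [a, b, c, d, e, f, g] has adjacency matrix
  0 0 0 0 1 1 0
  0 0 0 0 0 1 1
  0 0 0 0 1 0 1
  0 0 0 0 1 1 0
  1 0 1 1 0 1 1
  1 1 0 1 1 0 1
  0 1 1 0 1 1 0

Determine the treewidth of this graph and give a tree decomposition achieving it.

Each bag holds 3 vertices, so the decomposition has width 2, which upper-bounds the treewidth. Conversely, {c, e, g} is a clique of size 3, and the vertices of any clique must share a bag in every tree decomposition; so some bag has ≥ 3 vertices and tw(G) ≥ 2. Therefore the treewidth is 2.

Treewidth 2.
Bags: B1 = {a, e, f}  B2 = {d, e, f}  B3 = {e, f, g}  B4 = {c, e, g}  B5 = {b, f, g}
Tree: B1–B2, B1–B3, B3–B4, B3–B5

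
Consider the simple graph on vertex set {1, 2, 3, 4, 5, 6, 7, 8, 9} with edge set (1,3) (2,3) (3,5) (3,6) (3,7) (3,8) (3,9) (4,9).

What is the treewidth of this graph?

1

A width-1 tree decomposition is:
Bags: B1 = {3, 9}  B2 = {2, 3}  B3 = {3, 7}  B4 = {3, 6}  B5 = {4, 9}  B6 = {3, 8}  B7 = {3, 5}  B8 = {1, 3}
Tree: B1–B2, B2–B3, B2–B4, B1–B5, B1–B6, B6–B7, B2–B8
Each bag holds 2 vertices, so the decomposition has width 1, which upper-bounds the treewidth. G has an edge, so its treewidth is at least 1. Therefore the treewidth is 1.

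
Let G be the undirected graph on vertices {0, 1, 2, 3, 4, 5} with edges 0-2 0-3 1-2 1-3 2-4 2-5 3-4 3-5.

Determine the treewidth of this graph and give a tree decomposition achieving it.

Each bag holds 3 vertices, so the decomposition has width 2, which upper-bounds the treewidth. For the lower bound, G contains the cycle 3–1–2–5–3, so G is not a forest; only forests have treewidth ≤ 1, hence tw(G) ≥ 2. Therefore the treewidth is 2.

Treewidth 2.
One such decomposition:
Bags: B1 = {1, 2, 3}  B2 = {2, 3, 5}  B3 = {2, 3, 4}  B4 = {0, 2, 3}
Tree: B1–B2, B2–B3, B3–B4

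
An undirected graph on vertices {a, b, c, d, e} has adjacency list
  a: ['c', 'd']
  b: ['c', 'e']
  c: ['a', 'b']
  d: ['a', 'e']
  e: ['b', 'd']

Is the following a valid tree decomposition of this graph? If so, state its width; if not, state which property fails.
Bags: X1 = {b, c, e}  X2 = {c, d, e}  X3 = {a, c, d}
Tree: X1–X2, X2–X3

Yes; width 2.

Vertex coverage: the bags together contain {a, b, c, d, e}, the full vertex set. Edge coverage: each edge of G has both endpoints in at least one bag. Running intersection: for every vertex, the bags containing it form a connected subtree. All three properties hold, so this is a valid tree decomposition of width max|bag| − 1 = 2, and hence tw(G) ≤ 2.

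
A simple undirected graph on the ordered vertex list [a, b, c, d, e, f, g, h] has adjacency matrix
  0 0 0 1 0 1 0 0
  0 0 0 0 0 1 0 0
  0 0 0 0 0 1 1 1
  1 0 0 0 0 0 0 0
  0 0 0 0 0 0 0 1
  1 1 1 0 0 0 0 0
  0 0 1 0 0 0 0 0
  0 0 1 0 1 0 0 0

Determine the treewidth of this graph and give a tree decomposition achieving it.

Treewidth 1.
One such decomposition:
Bags: B1 = {c, g}  B2 = {c, f}  B3 = {a, f}  B4 = {c, h}  B5 = {b, f}  B6 = {a, d}  B7 = {e, h}
Tree: B1–B2, B2–B3, B2–B4, B3–B5, B3–B6, B4–B7

Each bag holds 2 vertices, so the decomposition has width 1, which upper-bounds the treewidth. G has an edge, so its treewidth is at least 1. Therefore the treewidth is 1.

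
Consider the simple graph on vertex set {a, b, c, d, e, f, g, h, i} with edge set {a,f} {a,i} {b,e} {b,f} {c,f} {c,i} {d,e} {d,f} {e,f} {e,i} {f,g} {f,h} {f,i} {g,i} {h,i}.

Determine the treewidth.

2

A width-2 tree decomposition is:
Bags: B1 = {e, f, i}  B2 = {a, f, i}  B3 = {c, f, i}  B4 = {d, e, f}  B5 = {f, g, i}  B6 = {b, e, f}  B7 = {f, h, i}
Tree: B1–B2, B1–B3, B1–B4, B2–B5, B4–B6, B2–B7
Each bag holds 3 vertices, so the decomposition has width 2, which upper-bounds the treewidth. For the lower bound, the 3 vertices {d, e, f} are pairwise adjacent, and any tree decomposition puts a clique entirely inside one bag — forcing width ≥ 2. Hence tw(G) = 2 exactly.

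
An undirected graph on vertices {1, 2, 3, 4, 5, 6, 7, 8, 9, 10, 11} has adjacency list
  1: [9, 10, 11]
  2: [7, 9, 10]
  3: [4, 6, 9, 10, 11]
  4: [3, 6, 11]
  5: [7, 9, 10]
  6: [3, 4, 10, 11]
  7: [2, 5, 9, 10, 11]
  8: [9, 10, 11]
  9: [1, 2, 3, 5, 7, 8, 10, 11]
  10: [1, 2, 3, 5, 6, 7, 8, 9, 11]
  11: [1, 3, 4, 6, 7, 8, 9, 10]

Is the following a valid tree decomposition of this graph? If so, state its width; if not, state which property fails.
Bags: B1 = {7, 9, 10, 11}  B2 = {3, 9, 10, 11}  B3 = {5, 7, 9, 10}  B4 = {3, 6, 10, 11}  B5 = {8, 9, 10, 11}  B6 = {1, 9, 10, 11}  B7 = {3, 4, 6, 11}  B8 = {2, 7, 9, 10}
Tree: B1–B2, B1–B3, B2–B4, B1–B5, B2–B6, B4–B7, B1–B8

Yes; width 3.

Every vertex of G appears in some bag (union = {1, 2, 3, 4, 5, 6, 7, 8, 9, 10, 11}); every edge is covered by a bag; and for each vertex v the set of bags containing v is connected in the bag tree. The decomposition is therefore valid. The largest bag has 4 vertices, so the width is 3.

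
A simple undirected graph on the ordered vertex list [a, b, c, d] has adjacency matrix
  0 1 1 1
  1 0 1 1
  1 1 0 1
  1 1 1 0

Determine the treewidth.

A width-3 tree decomposition is:
Bags: B1 = {a, b, c, d}
Tree: (single bag)
With just one bag of size 4, the width is 4 − 1 = 3, so tw(G) ≤ 3. On the other hand G contains the 4-clique {a, b, c, d}. A clique must lie in a single bag of any decomposition, so no decomposition can have width below 3. Therefore the treewidth is 3.

3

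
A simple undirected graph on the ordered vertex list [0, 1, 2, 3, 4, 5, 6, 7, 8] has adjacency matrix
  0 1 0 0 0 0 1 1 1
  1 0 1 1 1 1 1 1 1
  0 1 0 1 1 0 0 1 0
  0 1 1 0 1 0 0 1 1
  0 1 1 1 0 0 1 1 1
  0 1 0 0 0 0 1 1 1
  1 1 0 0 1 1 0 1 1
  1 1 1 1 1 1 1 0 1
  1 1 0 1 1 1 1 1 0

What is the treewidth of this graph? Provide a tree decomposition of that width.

The largest bag has 5 vertices, giving width 4; this decomposition certifies tw(G) ≤ 4. On the other hand G contains the 5-clique {1, 3, 4, 7, 8}. A clique must lie in a single bag of any decomposition, so no decomposition can have width below 4. Hence tw(G) = 4 exactly.

Treewidth 4.
Bags: B1 = {1, 3, 4, 7, 8}  B2 = {1, 4, 6, 7, 8}  B3 = {1, 2, 3, 4, 7}  B4 = {0, 1, 6, 7, 8}  B5 = {1, 5, 6, 7, 8}
Tree: B1–B2, B1–B3, B2–B4, B2–B5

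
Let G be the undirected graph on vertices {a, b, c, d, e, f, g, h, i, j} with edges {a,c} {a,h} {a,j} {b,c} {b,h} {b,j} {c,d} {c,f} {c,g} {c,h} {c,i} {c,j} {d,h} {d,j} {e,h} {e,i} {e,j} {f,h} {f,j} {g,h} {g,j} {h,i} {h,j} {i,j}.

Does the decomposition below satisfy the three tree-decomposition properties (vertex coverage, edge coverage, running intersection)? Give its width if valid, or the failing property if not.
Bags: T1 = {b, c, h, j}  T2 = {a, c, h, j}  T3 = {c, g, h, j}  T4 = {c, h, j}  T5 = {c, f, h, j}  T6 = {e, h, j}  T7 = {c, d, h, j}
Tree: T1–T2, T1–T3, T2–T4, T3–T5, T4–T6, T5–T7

No — vertex i appears in no bag.

A tree decomposition must satisfy three properties: every vertex lies in some bag; for every edge, both endpoints lie together in some bag; and for every vertex, the bags containing it form a connected subtree. Here vertex i appears in no bag, so the decomposition is invalid.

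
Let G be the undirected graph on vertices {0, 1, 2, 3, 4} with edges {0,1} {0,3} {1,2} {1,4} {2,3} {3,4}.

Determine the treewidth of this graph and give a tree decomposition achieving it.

Treewidth 2.
Bags: B1 = {1, 3, 4}  B2 = {1, 2, 3}  B3 = {0, 1, 3}
Tree: B1–B2, B2–B3

The largest bag has 3 vertices, giving width 2; this decomposition certifies tw(G) ≤ 2. Since 4–3–2–1–4 is a cycle in G, G is not acyclic. Forests are exactly the graphs of treewidth ≤ 1, so tw(G) ≥ 2. Therefore the treewidth is 2.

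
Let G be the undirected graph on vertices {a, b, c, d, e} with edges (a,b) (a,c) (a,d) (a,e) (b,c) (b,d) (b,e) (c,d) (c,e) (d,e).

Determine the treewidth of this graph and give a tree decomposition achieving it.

A single bag containing all 5 vertices is trivially a valid decomposition of width 4. On the other hand G contains the 5-clique {a, b, c, d, e}. A clique must lie in a single bag of any decomposition, so no decomposition can have width below 4. The upper and lower bounds meet at 4, so that is the treewidth.

Treewidth 4.
One such decomposition:
Bags: B1 = {a, b, c, d, e}
Tree: (single bag)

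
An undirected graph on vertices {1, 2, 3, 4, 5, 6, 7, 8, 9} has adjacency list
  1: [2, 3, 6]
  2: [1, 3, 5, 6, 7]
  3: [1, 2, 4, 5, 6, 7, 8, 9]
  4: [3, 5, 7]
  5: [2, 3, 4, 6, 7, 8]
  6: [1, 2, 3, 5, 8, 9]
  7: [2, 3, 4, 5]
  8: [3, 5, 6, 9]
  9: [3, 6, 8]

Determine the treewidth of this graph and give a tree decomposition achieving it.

Every bag has size at most 4, so the width is 4 − 1 = 3 and tw(G) ≤ 3. On the other hand G contains the 4-clique {1, 2, 3, 6}. A clique must lie in a single bag of any decomposition, so no decomposition can have width below 3. Therefore the treewidth is 3.

Treewidth 3.
One such decomposition:
Bags: B1 = {2, 3, 5, 6}  B2 = {3, 5, 6, 8}  B3 = {1, 2, 3, 6}  B4 = {3, 6, 8, 9}  B5 = {2, 3, 5, 7}  B6 = {3, 4, 5, 7}
Tree: B1–B2, B1–B3, B2–B4, B1–B5, B5–B6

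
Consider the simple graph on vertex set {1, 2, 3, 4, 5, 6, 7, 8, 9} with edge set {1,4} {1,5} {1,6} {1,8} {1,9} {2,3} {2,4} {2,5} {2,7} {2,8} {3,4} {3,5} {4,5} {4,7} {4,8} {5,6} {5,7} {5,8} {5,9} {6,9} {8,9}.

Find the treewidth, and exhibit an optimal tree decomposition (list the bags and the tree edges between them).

Treewidth 3.
Bags: B1 = {2, 4, 5, 8}  B2 = {2, 3, 4, 5}  B3 = {1, 4, 5, 8}  B4 = {1, 5, 8, 9}  B5 = {1, 5, 6, 9}  B6 = {2, 4, 5, 7}
Tree: B1–B2, B1–B3, B3–B4, B4–B5, B1–B6

Each bag holds 4 vertices, so the decomposition has width 3, which upper-bounds the treewidth. On the other hand G contains the 4-clique {1, 5, 8, 9}. A clique must lie in a single bag of any decomposition, so no decomposition can have width below 3. Hence tw(G) = 3 exactly.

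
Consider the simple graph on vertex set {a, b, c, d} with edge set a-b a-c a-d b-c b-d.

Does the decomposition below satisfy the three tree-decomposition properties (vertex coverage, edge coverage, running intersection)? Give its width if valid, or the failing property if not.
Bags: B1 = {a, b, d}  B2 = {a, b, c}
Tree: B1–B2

Checking the three conditions: (i) the bags cover all of {a, b, c, d}; (ii) for each edge, some bag contains both endpoints; (iii) the bags containing any fixed vertex form a subtree. All hold, so the decomposition is valid with width 3 − 1 = 2.

Yes; width 2.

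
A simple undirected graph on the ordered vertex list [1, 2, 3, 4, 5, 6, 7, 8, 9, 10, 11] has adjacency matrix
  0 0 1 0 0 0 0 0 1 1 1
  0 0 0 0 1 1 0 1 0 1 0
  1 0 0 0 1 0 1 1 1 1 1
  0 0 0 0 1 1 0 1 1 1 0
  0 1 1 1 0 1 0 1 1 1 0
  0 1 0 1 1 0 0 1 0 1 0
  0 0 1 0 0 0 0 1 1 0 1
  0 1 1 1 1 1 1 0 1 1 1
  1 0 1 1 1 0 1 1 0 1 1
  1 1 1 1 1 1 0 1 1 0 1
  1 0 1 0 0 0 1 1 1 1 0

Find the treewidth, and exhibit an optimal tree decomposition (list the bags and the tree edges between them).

Every bag has size at most 5, so the width is 5 − 1 = 4 and tw(G) ≤ 4. On the other hand G contains the 5-clique {3, 8, 9, 10, 11}. A clique must lie in a single bag of any decomposition, so no decomposition can have width below 4. The upper and lower bounds meet at 4, so that is the treewidth.

Treewidth 4.
One optimal decomposition is:
Bags: B1 = {3, 7, 8, 9, 11}  B2 = {3, 8, 9, 10, 11}  B3 = {3, 5, 8, 9, 10}  B4 = {4, 5, 8, 9, 10}  B5 = {4, 5, 6, 8, 10}  B6 = {1, 3, 9, 10, 11}  B7 = {2, 5, 6, 8, 10}
Tree: B1–B2, B2–B3, B3–B4, B4–B5, B2–B6, B5–B7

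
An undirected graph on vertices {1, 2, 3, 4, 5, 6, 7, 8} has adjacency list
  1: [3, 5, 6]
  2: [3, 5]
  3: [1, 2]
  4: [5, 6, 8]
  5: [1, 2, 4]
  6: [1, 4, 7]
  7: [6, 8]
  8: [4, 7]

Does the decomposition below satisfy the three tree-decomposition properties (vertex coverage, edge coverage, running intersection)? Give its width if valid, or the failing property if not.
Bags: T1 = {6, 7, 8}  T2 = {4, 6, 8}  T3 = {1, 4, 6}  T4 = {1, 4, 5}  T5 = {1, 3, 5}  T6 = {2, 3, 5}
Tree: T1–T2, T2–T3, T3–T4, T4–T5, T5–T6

Checking the three conditions: (i) the bags cover all of {1, 2, 3, 4, 5, 6, 7, 8}; (ii) for each edge, some bag contains both endpoints; (iii) the bags containing any fixed vertex form a subtree. All hold, so the decomposition is valid with width 3 − 1 = 2.

Yes; width 2.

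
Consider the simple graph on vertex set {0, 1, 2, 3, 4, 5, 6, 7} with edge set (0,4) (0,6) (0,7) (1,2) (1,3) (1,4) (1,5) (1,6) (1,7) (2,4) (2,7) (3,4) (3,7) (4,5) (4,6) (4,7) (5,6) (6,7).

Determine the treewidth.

A width-3 tree decomposition is:
Bags: B1 = {1, 4, 6, 7}  B2 = {0, 4, 6, 7}  B3 = {1, 2, 4, 7}  B4 = {1, 3, 4, 7}  B5 = {1, 4, 5, 6}
Tree: B1–B2, B1–B3, B3–B4, B1–B5
The largest bag has 4 vertices, giving width 3; this decomposition certifies tw(G) ≤ 3. For the lower bound, the 4 vertices {0, 4, 6, 7} are pairwise adjacent, and any tree decomposition puts a clique entirely inside one bag — forcing width ≥ 3. The upper and lower bounds meet at 3, so that is the treewidth.

3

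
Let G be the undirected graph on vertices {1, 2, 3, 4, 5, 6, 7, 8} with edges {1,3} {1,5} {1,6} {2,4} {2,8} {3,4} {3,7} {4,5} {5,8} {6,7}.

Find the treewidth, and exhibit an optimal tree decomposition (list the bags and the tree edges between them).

Treewidth 2.
One optimal decomposition is:
Bags: B1 = {2, 5, 8}  B2 = {2, 4, 5}  B3 = {1, 4, 5}  B4 = {1, 3, 4}  B5 = {1, 3, 6}  B6 = {3, 6, 7}
Tree: B1–B2, B2–B3, B3–B4, B4–B5, B5–B6

Every bag has size at most 3, so the width is 3 − 1 = 2 and tw(G) ≤ 2. For the lower bound, G contains the cycle 8–2–4–5–8, so G is not a forest; only forests have treewidth ≤ 1, hence tw(G) ≥ 2. The upper and lower bounds meet at 2, so that is the treewidth.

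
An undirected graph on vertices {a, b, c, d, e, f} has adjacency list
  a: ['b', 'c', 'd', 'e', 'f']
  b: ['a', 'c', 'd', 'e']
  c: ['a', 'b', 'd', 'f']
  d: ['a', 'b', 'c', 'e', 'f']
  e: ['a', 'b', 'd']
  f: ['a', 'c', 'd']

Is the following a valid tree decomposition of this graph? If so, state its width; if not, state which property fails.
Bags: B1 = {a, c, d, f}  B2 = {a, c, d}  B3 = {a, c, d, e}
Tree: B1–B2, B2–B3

No — vertex b appears in no bag.

A tree decomposition must satisfy three properties: every vertex lies in some bag; for every edge, both endpoints lie together in some bag; and for every vertex, the bags containing it form a connected subtree. Here vertex b appears in no bag, so the decomposition is invalid.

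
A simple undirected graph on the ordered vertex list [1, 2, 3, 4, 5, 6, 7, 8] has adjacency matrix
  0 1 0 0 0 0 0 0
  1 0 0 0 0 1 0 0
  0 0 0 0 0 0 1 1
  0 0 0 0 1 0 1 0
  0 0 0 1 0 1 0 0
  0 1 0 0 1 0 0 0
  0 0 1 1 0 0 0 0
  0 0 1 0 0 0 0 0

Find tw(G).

A width-1 tree decomposition is:
Bags: B1 = {3, 8}  B2 = {3, 7}  B3 = {4, 7}  B4 = {4, 5}  B5 = {5, 6}  B6 = {2, 6}  B7 = {1, 2}
Tree: B1–B2, B2–B3, B3–B4, B4–B5, B5–B6, B6–B7
Every bag has size at most 2, so the width is 2 − 1 = 1 and tw(G) ≤ 1. Any graph with an edge has treewidth ≥ 1, and G has the edge 8–3. The upper and lower bounds meet at 1, so that is the treewidth.

1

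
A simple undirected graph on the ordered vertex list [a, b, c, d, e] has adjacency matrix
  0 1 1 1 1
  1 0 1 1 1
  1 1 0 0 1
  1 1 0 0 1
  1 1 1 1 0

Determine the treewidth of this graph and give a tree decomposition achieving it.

Every bag has size at most 4, so the width is 4 − 1 = 3 and tw(G) ≤ 3. Conversely, {a, b, d, e} is a clique of size 4, and the vertices of any clique must share a bag in every tree decomposition; so some bag has ≥ 4 vertices and tw(G) ≥ 3. Combining the bounds, tw(G) = 3.

Treewidth 3.
One such decomposition:
Bags: B1 = {a, b, d, e}  B2 = {a, b, c, e}
Tree: B1–B2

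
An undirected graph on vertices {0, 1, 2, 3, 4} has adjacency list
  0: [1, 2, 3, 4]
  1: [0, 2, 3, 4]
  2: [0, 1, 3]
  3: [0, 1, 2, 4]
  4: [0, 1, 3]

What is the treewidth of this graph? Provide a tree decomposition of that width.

The largest bag has 4 vertices, giving width 3; this decomposition certifies tw(G) ≤ 3. For the lower bound, the 4 vertices {0, 1, 2, 3} are pairwise adjacent, and any tree decomposition puts a clique entirely inside one bag — forcing width ≥ 3. Therefore the treewidth is 3.

Treewidth 3.
Bags: B1 = {0, 1, 3, 4}  B2 = {0, 1, 2, 3}
Tree: B1–B2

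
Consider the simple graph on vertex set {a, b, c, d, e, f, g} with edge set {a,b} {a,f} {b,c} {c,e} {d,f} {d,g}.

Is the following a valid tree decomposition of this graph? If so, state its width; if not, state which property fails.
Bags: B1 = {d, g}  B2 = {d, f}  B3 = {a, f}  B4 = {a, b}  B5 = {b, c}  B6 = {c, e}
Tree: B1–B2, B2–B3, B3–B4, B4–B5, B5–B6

Every vertex of G appears in some bag (union = {a, b, c, d, e, f, g}); every edge is covered by a bag; and for each vertex v the set of bags containing v is connected in the bag tree. The decomposition is therefore valid. The largest bag has 2 vertices, so the width is 1.

Yes; width 1.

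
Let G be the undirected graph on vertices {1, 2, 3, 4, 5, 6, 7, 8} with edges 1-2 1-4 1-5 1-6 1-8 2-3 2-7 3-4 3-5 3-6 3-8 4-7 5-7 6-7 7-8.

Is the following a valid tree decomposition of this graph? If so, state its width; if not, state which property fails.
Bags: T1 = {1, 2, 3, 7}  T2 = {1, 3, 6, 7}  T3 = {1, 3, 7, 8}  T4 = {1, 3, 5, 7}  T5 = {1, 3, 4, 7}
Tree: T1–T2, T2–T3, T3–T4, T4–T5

Yes; width 3.

Vertex coverage: the bags together contain {1, 2, 3, 4, 5, 6, 7, 8}, the full vertex set. Edge coverage: each edge of G has both endpoints in at least one bag. Running intersection: for every vertex, the bags containing it form a connected subtree. All three properties hold, so this is a valid tree decomposition of width max|bag| − 1 = 3, and hence tw(G) ≤ 3.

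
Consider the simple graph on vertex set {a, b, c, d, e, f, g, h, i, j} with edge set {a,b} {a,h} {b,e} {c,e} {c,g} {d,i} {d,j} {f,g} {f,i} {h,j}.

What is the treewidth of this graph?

2

A width-2 tree decomposition is:
Bags: B1 = {f, g, i}  B2 = {c, g, i}  B3 = {c, e, i}  B4 = {b, e, i}  B5 = {a, b, i}  B6 = {a, h, i}  B7 = {h, i, j}  B8 = {d, i, j}
Tree: B1–B2, B2–B3, B3–B4, B4–B5, B5–B6, B6–B7, B7–B8
Each bag holds 3 vertices, so the decomposition has width 2, which upper-bounds the treewidth. Since i–f–g–c–e–b–a–h–j–d–i is a cycle in G, G is not acyclic. Forests are exactly the graphs of treewidth ≤ 1, so tw(G) ≥ 2. Hence tw(G) = 2 exactly.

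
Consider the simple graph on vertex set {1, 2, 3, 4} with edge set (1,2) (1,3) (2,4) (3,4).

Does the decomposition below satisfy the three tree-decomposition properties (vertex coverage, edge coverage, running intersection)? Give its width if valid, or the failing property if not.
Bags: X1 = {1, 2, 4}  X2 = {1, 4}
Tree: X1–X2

A tree decomposition must satisfy three properties: every vertex lies in some bag; for every edge, both endpoints lie together in some bag; and for every vertex, the bags containing it form a connected subtree. Here vertex 3 appears in no bag, so the decomposition is invalid.

No — vertex 3 appears in no bag.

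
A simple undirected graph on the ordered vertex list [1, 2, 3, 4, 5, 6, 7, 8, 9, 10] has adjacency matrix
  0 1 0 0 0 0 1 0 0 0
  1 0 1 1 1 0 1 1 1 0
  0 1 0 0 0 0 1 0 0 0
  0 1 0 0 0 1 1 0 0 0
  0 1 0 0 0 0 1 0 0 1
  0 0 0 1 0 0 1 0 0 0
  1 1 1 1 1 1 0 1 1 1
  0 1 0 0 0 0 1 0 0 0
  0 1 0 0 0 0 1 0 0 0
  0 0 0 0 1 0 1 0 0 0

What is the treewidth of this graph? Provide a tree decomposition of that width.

Treewidth 2.
One optimal decomposition is:
Bags: B1 = {2, 4, 7}  B2 = {1, 2, 7}  B3 = {2, 3, 7}  B4 = {2, 5, 7}  B5 = {2, 7, 8}  B6 = {4, 6, 7}  B7 = {5, 7, 10}  B8 = {2, 7, 9}
Tree: B1–B2, B2–B3, B2–B4, B3–B5, B1–B6, B4–B7, B4–B8

Every bag has size at most 3, so the width is 3 − 1 = 2 and tw(G) ≤ 2. Conversely, {1, 2, 7} is a clique of size 3, and the vertices of any clique must share a bag in every tree decomposition; so some bag has ≥ 3 vertices and tw(G) ≥ 2. The upper and lower bounds meet at 2, so that is the treewidth.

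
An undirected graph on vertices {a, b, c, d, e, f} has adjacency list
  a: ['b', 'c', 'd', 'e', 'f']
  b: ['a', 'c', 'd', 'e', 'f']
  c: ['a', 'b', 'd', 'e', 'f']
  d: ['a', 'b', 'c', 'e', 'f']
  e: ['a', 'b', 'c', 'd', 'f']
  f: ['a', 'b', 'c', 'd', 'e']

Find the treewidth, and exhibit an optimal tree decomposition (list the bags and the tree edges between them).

Treewidth 5.
One such decomposition:
Bags: B1 = {a, b, c, d, e, f}
Tree: (single bag)

A single bag containing all 6 vertices is trivially a valid decomposition of width 5. On the other hand G contains the 6-clique {a, b, c, d, e, f}. A clique must lie in a single bag of any decomposition, so no decomposition can have width below 5. Hence tw(G) = 5 exactly.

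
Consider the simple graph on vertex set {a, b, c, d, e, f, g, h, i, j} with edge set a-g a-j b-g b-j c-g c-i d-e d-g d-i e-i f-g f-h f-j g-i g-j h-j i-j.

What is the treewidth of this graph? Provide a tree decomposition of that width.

Every bag has size at most 3, so the width is 3 − 1 = 2 and tw(G) ≤ 2. Conversely, {d, g, i} is a clique of size 3, and the vertices of any clique must share a bag in every tree decomposition; so some bag has ≥ 3 vertices and tw(G) ≥ 2. Combining the bounds, tw(G) = 2.

Treewidth 2.
One optimal decomposition is:
Bags: B1 = {g, i, j}  B2 = {b, g, j}  B3 = {f, g, j}  B4 = {a, g, j}  B5 = {d, g, i}  B6 = {c, g, i}  B7 = {d, e, i}  B8 = {f, h, j}
Tree: B1–B2, B2–B3, B1–B4, B1–B5, B5–B6, B5–B7, B3–B8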